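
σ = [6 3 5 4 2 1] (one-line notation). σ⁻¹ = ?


To find σ⁻¹, swap domain and range:
σ(1) = 6 → σ⁻¹(6) = 1
σ(2) = 3 → σ⁻¹(3) = 2
σ(3) = 5 → σ⁻¹(5) = 3
σ(4) = 4 → σ⁻¹(4) = 4
σ(5) = 2 → σ⁻¹(2) = 5
σ(6) = 1 → σ⁻¹(1) = 6

σ⁻¹ = [6 5 2 4 3 1]


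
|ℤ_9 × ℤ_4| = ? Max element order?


|ℤ_9 × ℤ_4| = 9 × 4 = 36
Max element order = lcm(9,4) = 36
Cyclic? Yes (gcd=1)

|ℤ_9×ℤ_4| = 36, max element order = 36


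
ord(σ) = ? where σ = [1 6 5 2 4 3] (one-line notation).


Cycle decomposition: (2 6 3 5 4)
Cycle lengths: 5
Order = lcm(5) = 5

ord(σ) = 5


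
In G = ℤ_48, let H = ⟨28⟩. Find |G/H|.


|⟨28⟩| = n / gcd(28, 48) = 48 / 4 = 12
H is normal (ℤ_48 is abelian).
|G/H| = |G| / |H| = 48 / 12 = 4

|G/H| = 4


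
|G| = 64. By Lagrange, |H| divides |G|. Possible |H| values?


Lagrange's theorem: |H| divides |G|
|G| = 64
Divisors of 64: 1, 2, 4, 8, 16, 32, 64

Possible subgroup orders: {1, 2, 4, 8, 16, 32, 64}


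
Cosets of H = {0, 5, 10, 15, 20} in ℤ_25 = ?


H = {0, 5, 10, 15, 20}, |H| = 5
Number of cosets = |G|/|H| = 25/5 = 5
0 + H = {0, 5, 10, 15, 20}
1 + H = {1, 6, 11, 16, 21}
2 + H = {2, 7, 12, 17, 22}
3 + H = {3, 8, 13, 18, 23}
4 + H = {4, 9, 14, 19, 24}

Cosets: 0+H={0,5,10,15,20}; 1+H={1,6,11,16,21}; 2+H={2,7,12,17,22}; 3+H={3,8,13,18,23}; 4+H={4,9,14,19,24}


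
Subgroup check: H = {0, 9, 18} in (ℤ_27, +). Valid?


Subgroup test for H = {0, 9, 18} in (ℤ_27, +):
(1) 0 ∈ H? Yes
(2) Closure: for all a,b ∈ H, (a+b) mod 27 ∈ H? Yes
(3) Inverses: for all a ∈ H, -a mod 27 ∈ H? Yes

Yes, H is a subgroup of ℤ_27


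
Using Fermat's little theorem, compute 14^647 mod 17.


Fermat's little theorem: if p is prime and gcd(a,p)=1, then a^(p-1) ≡ 1 (mod p)
p = 17 is prime, gcd(14,17) = 1
Reduce exponent: 647 mod 16 = 7
So 14^647 ≡ 14^7 (mod 17)
14^7 mod 17 = 6

14^647 ≡ 6 (mod 17)


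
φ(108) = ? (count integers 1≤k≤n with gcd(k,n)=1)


Factor n: 108 = 2^2 × 3^3
φ(n) = n · ∏(1 - 1/p) over distinct primes p | n
φ(108) = 108 · (1 - 1/2) · (1 - 1/3) = 36

φ(108) = 36


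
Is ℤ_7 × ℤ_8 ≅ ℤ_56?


Comparing ℤ_7 × ℤ_8 and ℤ_56:
gcd(7,8) = 1, so ℤ_7 × ℤ_8 ≅ ℤ_56 (CRT)

Yes, ℤ_7 × ℤ_8 ≅ ℤ_56


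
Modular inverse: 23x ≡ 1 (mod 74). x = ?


Use the extended Euclidean algorithm to write 1 = 23·s + 74·t; then s mod 74 is the inverse.
Euclidean algorithm:
  23 = 0·74 + 23
  74 = 3·23 + 5
  23 = 4·5 + 3
  5 = 1·3 + 2
  3 = 1·2 + 1
  2 = 2·1 + 0
gcd(23,74) = 1
Back-substitution gives: 23·(29) + 74·(-9) = 1
So 23⁻¹ ≡ 29 ≡ 29 (mod 74)
Check: 23 × 29 = 667 ≡ 1 (mod 74) ✓

23⁻¹ ≡ 29 (mod 74)


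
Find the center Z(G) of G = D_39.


Z(G) = {g ∈ G | gx = xg for all x ∈ G}
For odd n, Z(D_n) = {e}: no nontrivial rotation commutes with all reflections

Z(D_39) = {e}


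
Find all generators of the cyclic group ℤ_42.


g generates ℤ_n iff gcd(g,n) = 1
Prime factors of 42: 2, 3, 7
Generators are g ∈ {1,...,41} not divisible by any of these primes.
Generators: {1, 5, 11, 13, 17, 19, 23, 25, 29, 31, 37, 41}
Number of generators = φ(42) = 12

Generators of ℤ_42 = {1, 5, 11, 13, 17, 19, 23, 25, 29, 31, 37, 41}


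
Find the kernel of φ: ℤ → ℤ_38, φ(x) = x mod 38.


Kernel = preimage of identity
ker(φ) = {x ∈ ℤ : x ≡ 0 (mod 38)} = 38ℤ = {0, ±38, ±76, ...}

ker(φ) = 38ℤ


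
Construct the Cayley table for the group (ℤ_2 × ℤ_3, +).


Elements: {(0,0), (0,1), (0,2), (1,0), (1,1), (1,2)}
Operation: componentwise addition mod (2, 3)
Entry (a, b) = ((a₁+b₁) mod 2, (a₂+b₂) mod 3)

Cayley table:
      | (0,0) | (0,1) | (0,2) | (1,0) | (1,1) | (1,2)
(0,0) | (0,0) | (0,1) | (0,2) | (1,0) | (1,1) | (1,2)
(0,1) | (0,1) | (0,2) | (0,0) | (1,1) | (1,2) | (1,0)
(0,2) | (0,2) | (0,0) | (0,1) | (1,2) | (1,0) | (1,1)
(1,0) | (1,0) | (1,1) | (1,2) | (0,0) | (0,1) | (0,2)
(1,1) | (1,1) | (1,2) | (1,0) | (0,1) | (0,2) | (0,0)
(1,2) | (1,2) | (1,0) | (1,1) | (0,2) | (0,0) | (0,1)


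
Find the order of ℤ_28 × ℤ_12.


|A × B| = |A| · |B|
|ℤ_28 × ℤ_12| = 28 × 12 = 336

|ℤ_28 × ℤ_12| = 336


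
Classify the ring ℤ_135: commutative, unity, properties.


ℤ_135 is a commutative ring with unity 1; 135 = 3×45 is composite, so 3·45 ≡ 0 gives zero divisors (not an integral domain)
Commutative: Yes
Integral domain: No
Has unity: Yes

ℤ_135: Commutative=Yes, Unity=Yes


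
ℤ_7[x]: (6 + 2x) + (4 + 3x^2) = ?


Add coefficients mod 7:
x^0: 6 + 4 = 3 (mod 7)
x^1: 2 + 0 = 2 (mod 7)
x^2: 0 + 3 = 3 (mod 7)
Result: 3 + 2x + 3x^2

f + g = 3 + 2x + 3x^2


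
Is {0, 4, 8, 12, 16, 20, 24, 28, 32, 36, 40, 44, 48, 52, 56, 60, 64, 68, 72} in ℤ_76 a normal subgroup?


H = {0, 4, 8, 12, 16, 20, 24, 28, 32, 36, 40, 44, 48, 52, 56, 60, 64, 68, 72} in ℤ_76
ℤ_76 is abelian; every subgroup of an abelian group is normal

Yes, normal subgroup


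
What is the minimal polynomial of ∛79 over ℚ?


∛79 satisfies x³ - 79 = 0, irreducible over ℚ (no rational root; 79 is not a perfect cube)

Minimal polynomial: x³ - 79


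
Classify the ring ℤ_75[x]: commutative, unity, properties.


ℤ_75 has zero divisors (3·25 ≡ 0), and these lift to constant zero divisors in ℤ_75[x]; so not an integral domain
Commutative: Yes
Integral domain: No
Has unity: Yes

ℤ_75[x]: Commutative=Yes, Unity=Yes


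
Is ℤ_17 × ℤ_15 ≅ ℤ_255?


Comparing ℤ_17 × ℤ_15 and ℤ_255:
gcd(17,15) = 1, so ℤ_17 × ℤ_15 ≅ ℤ_255 (CRT)

Yes, ℤ_17 × ℤ_15 ≅ ℤ_255


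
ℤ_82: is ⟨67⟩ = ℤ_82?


g generates ℤ_n iff gcd(g, n) = 1
gcd(67, 82) = 1
Since gcd = 1, 67 is a generator.

Yes, 67 generates ℤ_82


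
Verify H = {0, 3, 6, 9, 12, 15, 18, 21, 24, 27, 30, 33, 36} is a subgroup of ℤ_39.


Subgroup test for H = {0, 3, 6, 9, 12, 15, 18, 21, 24, 27, 30, 33, 36} in (ℤ_39, +):
(1) 0 ∈ H? Yes
(2) Closure: for all a,b ∈ H, (a+b) mod 39 ∈ H? Yes
(3) Inverses: for all a ∈ H, -a mod 39 ∈ H? Yes

Yes, H is a subgroup of ℤ_39


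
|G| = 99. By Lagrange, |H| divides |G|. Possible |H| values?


Lagrange's theorem: |H| divides |G|
|G| = 99
Divisors of 99: 1, 3, 9, 11, 33, 99

Possible subgroup orders: {1, 3, 9, 11, 33, 99}


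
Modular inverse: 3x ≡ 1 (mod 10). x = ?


Use the extended Euclidean algorithm to write 1 = 3·s + 10·t; then s mod 10 is the inverse.
Euclidean algorithm:
  3 = 0·10 + 3
  10 = 3·3 + 1
  3 = 3·1 + 0
gcd(3,10) = 1
Back-substitution gives: 3·(-3) + 10·(1) = 1
So 3⁻¹ ≡ -3 ≡ 7 (mod 10)
Check: 3 × 7 = 21 ≡ 1 (mod 10) ✓

3⁻¹ ≡ 7 (mod 10)


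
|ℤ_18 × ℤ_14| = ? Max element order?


|ℤ_18 × ℤ_14| = 18 × 14 = 252
Max element order = lcm(18,14) = 126
Cyclic? No (gcd=2)

|ℤ_18×ℤ_14| = 252, max element order = 126


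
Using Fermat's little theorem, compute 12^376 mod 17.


Fermat's little theorem: if p is prime and gcd(a,p)=1, then a^(p-1) ≡ 1 (mod p)
p = 17 is prime, gcd(12,17) = 1
Reduce exponent: 376 mod 16 = 8
So 12^376 ≡ 12^8 (mod 17)
12^8 mod 17 = 16

12^376 ≡ 16 (mod 17)


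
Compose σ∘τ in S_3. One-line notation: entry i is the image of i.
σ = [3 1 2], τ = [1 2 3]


σ∘τ: apply τ first, then σ
1 →τ 1 →σ 3
2 →τ 2 →σ 1
3 →τ 3 →σ 2

σ∘τ = [3 1 2]


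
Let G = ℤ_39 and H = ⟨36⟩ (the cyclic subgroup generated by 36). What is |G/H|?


|⟨36⟩| = n / gcd(36, 39) = 39 / 3 = 13
H is normal (ℤ_39 is abelian).
|G/H| = |G| / |H| = 39 / 13 = 3

|G/H| = 3


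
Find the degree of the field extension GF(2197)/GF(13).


GF(2197) = GF(13^3), so the extension degree is 3

[GF(2197)/GF(13)] = 3


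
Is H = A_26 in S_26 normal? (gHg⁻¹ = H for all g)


H = A_26 in S_26
A_26 has index 2 in S_26, and every subgroup of index 2 is normal

Yes, normal subgroup


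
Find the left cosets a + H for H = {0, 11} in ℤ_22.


H = {0, 11}, |H| = 2
Number of cosets = |G|/|H| = 22/2 = 11
0 + H = {0, 11}
1 + H = {1, 12}
2 + H = {2, 13}
3 + H = {3, 14}
4 + H = {4, 15}
5 + H = {5, 16}
6 + H = {6, 17}
7 + H = {7, 18}
8 + H = {8, 19}
9 + H = {9, 20}
10 + H = {10, 21}

Cosets: 0+H={0,11}; 1+H={1,12}; 2+H={2,13}; 3+H={3,14}; 4+H={4,15}; 5+H={5,16}; 6+H={6,17}; 7+H={7,18}; 8+H={8,19}; 9+H={9,20}; 10+H={10,21}


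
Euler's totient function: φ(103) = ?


Factor n: 103 = 103
φ(n) = n · ∏(1 - 1/p) over distinct primes p | n
φ(103) = 103 · (1 - 1/103) = 102

φ(103) = 102


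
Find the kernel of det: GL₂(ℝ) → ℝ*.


Kernel = preimage of identity
ker(det) = {A | det(A) = 1} = SL₂(ℝ)

ker(det) = SL₂(ℝ)


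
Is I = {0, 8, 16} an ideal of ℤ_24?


Check ideal conditions for I = {0, 8, 16} in ℤ_24:
(1) I is an additive subgroup? Yes
(2) For r ∈ ℤ_24 and a ∈ I: r·a ∈ I? Yes

Yes, I is an ideal of ℤ_24


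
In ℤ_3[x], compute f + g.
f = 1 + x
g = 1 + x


Add coefficients mod 3:
x^0: 1 + 1 = 2 (mod 3)
x^1: 1 + 1 = 2 (mod 3)
Result: 2 + 2x

f + g = 2 + 2x


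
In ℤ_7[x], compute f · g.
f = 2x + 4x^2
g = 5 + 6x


Expand and collect like terms; reduce coefficients mod 7:
x^0: 0·5 = 0 ≡ 0 (mod 7)
x^1: 0·6 + 2·5 = 10 ≡ 3 (mod 7)
x^2: 2·6 + 4·5 = 32 ≡ 4 (mod 7)
x^3: 4·6 = 24 ≡ 3 (mod 7)
Result: 3x + 4x^2 + 3x^3

f · g = 3x + 4x^2 + 3x^3


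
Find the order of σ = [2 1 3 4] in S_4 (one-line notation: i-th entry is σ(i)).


Cycle decomposition: (1 2)
Cycle lengths: 2
Order = lcm(2) = 2

ord(σ) = 2


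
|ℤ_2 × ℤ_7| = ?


|A × B| = |A| · |B|
|ℤ_2 × ℤ_7| = 2 × 7 = 14

|ℤ_2 × ℤ_7| = 14


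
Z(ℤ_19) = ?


Z(G) = {g ∈ G | gx = xg for all x ∈ G}
ℤ_19 is abelian, so Z(G) = G

Z(ℤ_19) = ℤ_19


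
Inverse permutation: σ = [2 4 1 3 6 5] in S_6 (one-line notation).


To find σ⁻¹, swap domain and range:
σ(1) = 2 → σ⁻¹(2) = 1
σ(2) = 4 → σ⁻¹(4) = 2
σ(3) = 1 → σ⁻¹(1) = 3
σ(4) = 3 → σ⁻¹(3) = 4
σ(5) = 6 → σ⁻¹(6) = 5
σ(6) = 5 → σ⁻¹(5) = 6

σ⁻¹ = [3 1 4 2 6 5]


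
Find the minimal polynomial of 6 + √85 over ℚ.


Let α = 6 + √85. Then α - 6 = √85, so (α - 6)² = 85, giving α² - 12α - 49 = 0. Degree 2 and α ∉ ℚ, so this is the minimal polynomial.

Minimal polynomial: x² - 12x - 49


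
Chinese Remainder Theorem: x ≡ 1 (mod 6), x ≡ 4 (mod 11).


m₁ = 6, m₂ = 11, gcd = 1, so CRT applies. M = m₁·m₂ = 66
Let M₁ = M/m₁ = 11, M₂ = M/m₂ = 6
Find y₁ ≡ M₁⁻¹ (mod m₁): 11⁻¹ ≡ 5 (mod 6)
Find y₂ ≡ M₂⁻¹ (mod m₂): 6⁻¹ ≡ 2 (mod 11)
x = a₁·M₁·y₁ + a₂·M₂·y₂ = 1·11·5 + 4·6·2 = 103
Reduce mod 66: x ≡ 37
Check: 37 mod 6 = 1 ✓, 37 mod 11 = 4 ✓

x ≡ 37 (mod 66)


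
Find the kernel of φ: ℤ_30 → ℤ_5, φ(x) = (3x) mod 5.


Kernel = preimage of identity
ker(φ) = {x ∈ ℤ_30 : 3x ≡ 0 (mod 5)}. Since 5 | 30, φ is well-defined. The kernel is the cyclic subgroup ⟨5⟩ of ℤ_30 (order 6), i.e. {0, 5, 10, 15, 20, 25}

ker(φ) = {0, 5, 10, 15, 20, 25}


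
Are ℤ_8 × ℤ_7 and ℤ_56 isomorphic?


Comparing ℤ_8 × ℤ_7 and ℤ_56:
gcd(8,7) = 1, so ℤ_8 × ℤ_7 ≅ ℤ_56 (CRT)

Yes, ℤ_8 × ℤ_7 ≅ ℤ_56


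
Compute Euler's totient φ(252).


Factor n: 252 = 2^2 × 3^2 × 7
φ(n) = n · ∏(1 - 1/p) over distinct primes p | n
φ(252) = 252 · (1 - 1/2) · (1 - 1/3) · (1 - 1/7) = 72

φ(252) = 72


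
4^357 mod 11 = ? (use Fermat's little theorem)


Fermat's little theorem: if p is prime and gcd(a,p)=1, then a^(p-1) ≡ 1 (mod p)
p = 11 is prime, gcd(4,11) = 1
Reduce exponent: 357 mod 10 = 7
So 4^357 ≡ 4^7 (mod 11)
4^7 mod 11 = 5

4^357 ≡ 5 (mod 11)


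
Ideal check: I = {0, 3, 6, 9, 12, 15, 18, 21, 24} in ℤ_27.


Check ideal conditions for I = {0, 3, 6, 9, 12, 15, 18, 21, 24} in ℤ_27:
(1) I is an additive subgroup? Yes
(2) For r ∈ ℤ_27 and a ∈ I: r·a ∈ I? Yes

Yes, I is an ideal of ℤ_27


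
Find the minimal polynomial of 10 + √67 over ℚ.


Let α = 10 + √67. Then α - 10 = √67, so (α - 10)² = 67, giving α² - 20α + 33 = 0. Degree 2 and α ∉ ℚ, so this is the minimal polynomial.

Minimal polynomial: x² - 20x + 33


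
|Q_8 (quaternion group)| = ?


Q_8 = {±1, ±i, ±j, ±k}
|Q_8| = 8

|Q_8 (quaternion group)| = 8


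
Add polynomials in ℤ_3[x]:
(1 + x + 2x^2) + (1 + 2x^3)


Add coefficients mod 3:
x^0: 1 + 1 = 2 (mod 3)
x^1: 1 + 0 = 1 (mod 3)
x^2: 2 + 0 = 2 (mod 3)
x^3: 0 + 2 = 2 (mod 3)
Result: 2 + x + 2x^2 + 2x^3

f + g = 2 + x + 2x^2 + 2x^3


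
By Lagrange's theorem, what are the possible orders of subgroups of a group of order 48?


Lagrange's theorem: |H| divides |G|
|G| = 48
Divisors of 48: 1, 2, 3, 4, 6, 8, 12, 16, 24, 48

Possible subgroup orders: {1, 2, 3, 4, 6, 8, 12, 16, 24, 48}


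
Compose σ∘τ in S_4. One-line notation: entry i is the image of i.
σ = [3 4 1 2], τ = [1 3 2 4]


σ∘τ: apply τ first, then σ
1 →τ 1 →σ 3
2 →τ 3 →σ 1
3 →τ 2 →σ 4
4 →τ 4 →σ 2

σ∘τ = [3 1 4 2]


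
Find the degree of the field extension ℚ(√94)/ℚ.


√94 has minimal polynomial x² - 94 (irreducible over ℚ since 94 is squarefree)

[ℚ(√94)/ℚ] = 2


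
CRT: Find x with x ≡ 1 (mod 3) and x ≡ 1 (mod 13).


m₁ = 3, m₂ = 13, gcd = 1, so CRT applies. M = m₁·m₂ = 39
Let M₁ = M/m₁ = 13, M₂ = M/m₂ = 3
Find y₁ ≡ M₁⁻¹ (mod m₁): 13⁻¹ ≡ 1 (mod 3)
Find y₂ ≡ M₂⁻¹ (mod m₂): 3⁻¹ ≡ 9 (mod 13)
x = a₁·M₁·y₁ + a₂·M₂·y₂ = 1·13·1 + 1·3·9 = 40
Reduce mod 39: x ≡ 1
Check: 1 mod 3 = 1 ✓, 1 mod 13 = 1 ✓

x ≡ 1 (mod 39)


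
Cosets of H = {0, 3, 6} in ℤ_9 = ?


H = {0, 3, 6}, |H| = 3
Number of cosets = |G|/|H| = 9/3 = 3
0 + H = {0, 3, 6}
1 + H = {1, 4, 7}
2 + H = {2, 5, 8}

Cosets: 0+H={0,3,6}; 1+H={1,4,7}; 2+H={2,5,8}


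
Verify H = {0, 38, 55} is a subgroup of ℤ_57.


Subgroup test for H = {0, 38, 55} in (ℤ_57, +):
(1) 0 ∈ H? Yes
(2) Closure: for all a,b ∈ H, (a+b) mod 57 ∈ H? No  [counterexample: 38 + 38 = 19 ∉ H]
(3) Inverses: for all a ∈ H, -a mod 57 ∈ H? No

No, H is not a subgroup of ℤ_57


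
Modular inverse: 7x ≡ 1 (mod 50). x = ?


Use the extended Euclidean algorithm to write 1 = 7·s + 50·t; then s mod 50 is the inverse.
Euclidean algorithm:
  7 = 0·50 + 7
  50 = 7·7 + 1
  7 = 7·1 + 0
gcd(7,50) = 1
Back-substitution gives: 7·(-7) + 50·(1) = 1
So 7⁻¹ ≡ -7 ≡ 43 (mod 50)
Check: 7 × 43 = 301 ≡ 1 (mod 50) ✓

7⁻¹ ≡ 43 (mod 50)


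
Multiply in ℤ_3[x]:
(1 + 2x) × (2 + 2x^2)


Expand and collect like terms; reduce coefficients mod 3:
x^0: 1·2 = 2 ≡ 2 (mod 3)
x^1: 1·0 + 2·2 = 4 ≡ 1 (mod 3)
x^2: 1·2 + 2·0 = 2 ≡ 2 (mod 3)
x^3: 2·2 = 4 ≡ 1 (mod 3)
Result: 2 + x + 2x^2 + x^3

f · g = 2 + x + 2x^2 + x^3


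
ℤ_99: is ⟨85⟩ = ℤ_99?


g generates ℤ_n iff gcd(g, n) = 1
gcd(85, 99) = 1
Since gcd = 1, 85 is a generator.

Yes, 85 generates ℤ_99


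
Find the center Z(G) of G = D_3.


Z(G) = {g ∈ G | gx = xg for all x ∈ G}
For odd n, Z(D_n) = {e}: no nontrivial rotation commutes with all reflections

Z(D_3) = {e}


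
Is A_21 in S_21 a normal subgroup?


H = A_21 in S_21
A_21 has index 2 in S_21, and every subgroup of index 2 is normal

Yes, normal subgroup


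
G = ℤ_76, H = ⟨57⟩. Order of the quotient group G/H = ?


|⟨57⟩| = n / gcd(57, 76) = 76 / 19 = 4
H is normal (ℤ_76 is abelian).
|G/H| = |G| / |H| = 76 / 4 = 19

|G/H| = 19


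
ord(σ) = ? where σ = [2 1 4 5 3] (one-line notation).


Cycle decomposition: (1 2) (3 4 5)
Cycle lengths: 2, 3
Order = lcm(2, 3) = 6

ord(σ) = 6


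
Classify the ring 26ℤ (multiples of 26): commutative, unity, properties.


26ℤ is a commutative ring under +,× but has no multiplicative identity (1 ∉ 26ℤ); it has no zero divisors, but without unity it is not an integral domain
Commutative: Yes
Integral domain: No
Has unity: No

26ℤ (multiples of 26): Commutative=Yes, Unity=No


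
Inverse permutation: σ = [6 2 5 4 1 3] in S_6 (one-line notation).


To find σ⁻¹, swap domain and range:
σ(1) = 6 → σ⁻¹(6) = 1
σ(2) = 2 → σ⁻¹(2) = 2
σ(3) = 5 → σ⁻¹(5) = 3
σ(4) = 4 → σ⁻¹(4) = 4
σ(5) = 1 → σ⁻¹(1) = 5
σ(6) = 3 → σ⁻¹(3) = 6

σ⁻¹ = [5 2 6 4 3 1]


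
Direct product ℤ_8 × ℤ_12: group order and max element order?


|ℤ_8 × ℤ_12| = 8 × 12 = 96
Max element order = lcm(8,12) = 24
Cyclic? No (gcd=4)

|ℤ_8×ℤ_12| = 96, max element order = 24


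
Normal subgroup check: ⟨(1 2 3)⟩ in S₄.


H = ⟨(1 2 3)⟩ in S₄
(1 4)(1 2 3)(1 4)⁻¹ = (4 2 3) ∉ ⟨(1 2 3)⟩

No, not a normal subgroup


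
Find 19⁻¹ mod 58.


Use the extended Euclidean algorithm to write 1 = 19·s + 58·t; then s mod 58 is the inverse.
Euclidean algorithm:
  19 = 0·58 + 19
  58 = 3·19 + 1
  19 = 19·1 + 0
gcd(19,58) = 1
Back-substitution gives: 19·(-3) + 58·(1) = 1
So 19⁻¹ ≡ -3 ≡ 55 (mod 58)
Check: 19 × 55 = 1045 ≡ 1 (mod 58) ✓

19⁻¹ ≡ 55 (mod 58)


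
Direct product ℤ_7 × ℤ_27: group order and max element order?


|ℤ_7 × ℤ_27| = 7 × 27 = 189
Max element order = lcm(7,27) = 189
Cyclic? Yes (gcd=1)

|ℤ_7×ℤ_27| = 189, max element order = 189


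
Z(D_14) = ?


Z(G) = {g ∈ G | gx = xg for all x ∈ G}
For even n, Z(D_n) = {e, r^(n/2)}: the 180° rotation r^7 commutes with every reflection and rotation

Z(D_14) = {e, r^7}


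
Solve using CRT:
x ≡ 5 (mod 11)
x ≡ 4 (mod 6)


m₁ = 11, m₂ = 6, gcd = 1, so CRT applies. M = m₁·m₂ = 66
Let M₁ = M/m₁ = 6, M₂ = M/m₂ = 11
Find y₁ ≡ M₁⁻¹ (mod m₁): 6⁻¹ ≡ 2 (mod 11)
Find y₂ ≡ M₂⁻¹ (mod m₂): 11⁻¹ ≡ 5 (mod 6)
x = a₁·M₁·y₁ + a₂·M₂·y₂ = 5·6·2 + 4·11·5 = 280
Reduce mod 66: x ≡ 16
Check: 16 mod 11 = 5 ✓, 16 mod 6 = 4 ✓

x ≡ 16 (mod 66)


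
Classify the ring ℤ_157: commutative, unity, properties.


ℤ_157 is a commutative ring with unity 1; 157 is prime, so ℤ_157 is a field (hence an integral domain)
Commutative: Yes
Integral domain: Yes
Has unity: Yes

ℤ_157: Commutative=Yes, Unity=Yes


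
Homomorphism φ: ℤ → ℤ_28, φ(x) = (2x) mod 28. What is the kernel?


Kernel = preimage of identity
ker(φ) = {x ∈ ℤ : 2x ≡ 0 (mod 28)}. gcd(2,28) = 2, so 2x ≡ 0 (mod 28) ⟺ x ≡ 0 (mod 28/2 = 14). Hence ker(φ) = 14ℤ

ker(φ) = 14ℤ


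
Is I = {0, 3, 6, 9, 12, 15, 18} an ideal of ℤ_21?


Check ideal conditions for I = {0, 3, 6, 9, 12, 15, 18} in ℤ_21:
(1) I is an additive subgroup? Yes
(2) For r ∈ ℤ_21 and a ∈ I: r·a ∈ I? Yes

Yes, I is an ideal of ℤ_21


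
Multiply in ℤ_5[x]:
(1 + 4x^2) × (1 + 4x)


Expand and collect like terms; reduce coefficients mod 5:
x^0: 1·1 = 1 ≡ 1 (mod 5)
x^1: 1·4 + 0·1 = 4 ≡ 4 (mod 5)
x^2: 0·4 + 4·1 = 4 ≡ 4 (mod 5)
x^3: 4·4 = 16 ≡ 1 (mod 5)
Result: 1 + 4x + 4x^2 + x^3

f · g = 1 + 4x + 4x^2 + x^3


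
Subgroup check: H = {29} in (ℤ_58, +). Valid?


Subgroup test for H = {29} in (ℤ_58, +):
(1) 0 ∈ H? No
(2) Closure: for all a,b ∈ H, (a+b) mod 58 ∈ H? No  [counterexample: 29 + 29 = 0 ∉ H]
(3) Inverses: for all a ∈ H, -a mod 58 ∈ H? Yes

No, H is not a subgroup of ℤ_58


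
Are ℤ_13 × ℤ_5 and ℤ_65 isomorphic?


Comparing ℤ_13 × ℤ_5 and ℤ_65:
gcd(13,5) = 1, so ℤ_13 × ℤ_5 ≅ ℤ_65 (CRT)

Yes, ℤ_13 × ℤ_5 ≅ ℤ_65


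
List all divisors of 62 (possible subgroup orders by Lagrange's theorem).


Lagrange's theorem: |H| divides |G|
|G| = 62
Divisors of 62: 1, 2, 31, 62

Possible subgroup orders: {1, 2, 31, 62}


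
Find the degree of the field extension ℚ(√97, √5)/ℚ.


[ℚ(√97,√5):ℚ] = [ℚ(√97,√5):ℚ(√97)]·[ℚ(√97):ℚ] = 2·2 = 4

[ℚ(√97, √5)/ℚ] = 4


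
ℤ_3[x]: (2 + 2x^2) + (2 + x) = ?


Add coefficients mod 3:
x^0: 2 + 2 = 1 (mod 3)
x^1: 0 + 1 = 1 (mod 3)
x^2: 2 + 0 = 2 (mod 3)
Result: 1 + x + 2x^2

f + g = 1 + x + 2x^2


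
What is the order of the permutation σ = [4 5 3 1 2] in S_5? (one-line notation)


Cycle decomposition: (1 4) (2 5)
Cycle lengths: 2, 2
Order = lcm(2, 2) = 2

ord(σ) = 2


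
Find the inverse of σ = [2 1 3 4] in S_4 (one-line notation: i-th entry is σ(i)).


To find σ⁻¹, swap domain and range:
σ(1) = 2 → σ⁻¹(2) = 1
σ(2) = 1 → σ⁻¹(1) = 2
σ(3) = 3 → σ⁻¹(3) = 3
σ(4) = 4 → σ⁻¹(4) = 4

σ⁻¹ = [2 1 3 4]


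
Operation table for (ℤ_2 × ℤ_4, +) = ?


Elements: {(0,0), (0,1), (0,2), (0,3), (1,0), (1,1), (1,2), (1,3)}
Operation: componentwise addition mod (2, 4)
Entry (a, b) = ((a₁+b₁) mod 2, (a₂+b₂) mod 4)

Cayley table:
      | (0,0) | (0,1) | (0,2) | (0,3) | (1,0) | (1,1) | (1,2) | (1,3)
(0,0) | (0,0) | (0,1) | (0,2) | (0,3) | (1,0) | (1,1) | (1,2) | (1,3)
(0,1) | (0,1) | (0,2) | (0,3) | (0,0) | (1,1) | (1,2) | (1,3) | (1,0)
(0,2) | (0,2) | (0,3) | (0,0) | (0,1) | (1,2) | (1,3) | (1,0) | (1,1)
(0,3) | (0,3) | (0,0) | (0,1) | (0,2) | (1,3) | (1,0) | (1,1) | (1,2)
(1,0) | (1,0) | (1,1) | (1,2) | (1,3) | (0,0) | (0,1) | (0,2) | (0,3)
(1,1) | (1,1) | (1,2) | (1,3) | (1,0) | (0,1) | (0,2) | (0,3) | (0,0)
(1,2) | (1,2) | (1,3) | (1,0) | (1,1) | (0,2) | (0,3) | (0,0) | (0,1)
(1,3) | (1,3) | (1,0) | (1,1) | (1,2) | (0,3) | (0,0) | (0,1) | (0,2)


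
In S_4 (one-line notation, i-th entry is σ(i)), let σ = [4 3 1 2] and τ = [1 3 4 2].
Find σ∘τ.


σ∘τ: apply τ first, then σ
1 →τ 1 →σ 4
2 →τ 3 →σ 1
3 →τ 4 →σ 2
4 →τ 2 →σ 3

σ∘τ = [4 1 2 3]


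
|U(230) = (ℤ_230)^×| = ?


U(n) is the group of units mod n; |U(n)| = φ(n)
|U(230)| = φ(230) = 88

|U(230) = (ℤ_230)^×| = 88


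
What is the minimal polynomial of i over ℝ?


i satisfies x² + 1 = 0, irreducible over ℝ

Minimal polynomial: x² + 1


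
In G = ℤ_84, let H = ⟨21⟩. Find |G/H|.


|⟨21⟩| = n / gcd(21, 84) = 84 / 21 = 4
H is normal (ℤ_84 is abelian).
|G/H| = |G| / |H| = 84 / 4 = 21

|G/H| = 21


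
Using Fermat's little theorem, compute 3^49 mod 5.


Fermat's little theorem: if p is prime and gcd(a,p)=1, then a^(p-1) ≡ 1 (mod p)
p = 5 is prime, gcd(3,5) = 1
Reduce exponent: 49 mod 4 = 1
So 3^49 ≡ 3^1 (mod 5)
3^1 mod 5 = 3

3^49 ≡ 3 (mod 5)


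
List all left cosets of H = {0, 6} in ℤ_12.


H = {0, 6}, |H| = 2
Number of cosets = |G|/|H| = 12/2 = 6
0 + H = {0, 6}
1 + H = {1, 7}
2 + H = {2, 8}
3 + H = {3, 9}
4 + H = {4, 10}
5 + H = {5, 11}

Cosets: 0+H={0,6}; 1+H={1,7}; 2+H={2,8}; 3+H={3,9}; 4+H={4,10}; 5+H={5,11}


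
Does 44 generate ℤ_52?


g generates ℤ_n iff gcd(g, n) = 1
gcd(44, 52) = 4
Since gcd = 4 ≠ 1, ⟨44⟩ has order 13 < 52, so 44 is not a generator.

No, 44 does not generate ℤ_52


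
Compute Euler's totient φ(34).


Factor n: 34 = 2 × 17
φ(n) = n · ∏(1 - 1/p) over distinct primes p | n
φ(34) = 34 · (1 - 1/2) · (1 - 1/17) = 16

φ(34) = 16


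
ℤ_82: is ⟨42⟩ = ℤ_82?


g generates ℤ_n iff gcd(g, n) = 1
gcd(42, 82) = 2
Since gcd = 2 ≠ 1, ⟨42⟩ has order 41 < 82, so 42 is not a generator.

No, 42 does not generate ℤ_82


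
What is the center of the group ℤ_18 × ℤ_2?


Z(G) = {g ∈ G | gx = xg for all x ∈ G}
Direct product of abelian groups is abelian, so Z(G) = G

Z(ℤ_18 × ℤ_2) = ℤ_18 × ℤ_2


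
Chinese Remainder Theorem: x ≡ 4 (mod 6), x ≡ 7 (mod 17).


m₁ = 6, m₂ = 17, gcd = 1, so CRT applies. M = m₁·m₂ = 102
Let M₁ = M/m₁ = 17, M₂ = M/m₂ = 6
Find y₁ ≡ M₁⁻¹ (mod m₁): 17⁻¹ ≡ 5 (mod 6)
Find y₂ ≡ M₂⁻¹ (mod m₂): 6⁻¹ ≡ 3 (mod 17)
x = a₁·M₁·y₁ + a₂·M₂·y₂ = 4·17·5 + 7·6·3 = 466
Reduce mod 102: x ≡ 58
Check: 58 mod 6 = 4 ✓, 58 mod 17 = 7 ✓

x ≡ 58 (mod 102)


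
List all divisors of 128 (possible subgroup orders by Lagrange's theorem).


Lagrange's theorem: |H| divides |G|
|G| = 128
Divisors of 128: 1, 2, 4, 8, 16, 32, 64, 128

Possible subgroup orders: {1, 2, 4, 8, 16, 32, 64, 128}


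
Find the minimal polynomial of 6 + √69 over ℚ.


Let α = 6 + √69. Then α - 6 = √69, so (α - 6)² = 69, giving α² - 12α - 33 = 0. Degree 2 and α ∉ ℚ, so this is the minimal polynomial.

Minimal polynomial: x² - 12x - 33


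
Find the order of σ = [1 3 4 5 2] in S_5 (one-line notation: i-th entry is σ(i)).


Cycle decomposition: (2 3 4 5)
Cycle lengths: 4
Order = lcm(4) = 4

ord(σ) = 4


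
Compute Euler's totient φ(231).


Factor n: 231 = 3 × 7 × 11
φ(n) = n · ∏(1 - 1/p) over distinct primes p | n
φ(231) = 231 · (1 - 1/3) · (1 - 1/7) · (1 - 1/11) = 120

φ(231) = 120


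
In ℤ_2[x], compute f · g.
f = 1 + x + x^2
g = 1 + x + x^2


Expand and collect like terms; reduce coefficients mod 2:
x^0: 1·1 = 1 ≡ 1 (mod 2)
x^1: 1·1 + 1·1 = 2 ≡ 0 (mod 2)
x^2: 1·1 + 1·1 + 1·1 = 3 ≡ 1 (mod 2)
x^3: 1·1 + 1·1 = 2 ≡ 0 (mod 2)
x^4: 1·1 = 1 ≡ 1 (mod 2)
Result: 1 + x^2 + x^4

f · g = 1 + x^2 + x^4


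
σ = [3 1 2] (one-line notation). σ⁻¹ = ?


To find σ⁻¹, swap domain and range:
σ(1) = 3 → σ⁻¹(3) = 1
σ(2) = 1 → σ⁻¹(1) = 2
σ(3) = 2 → σ⁻¹(2) = 3

σ⁻¹ = [2 3 1]


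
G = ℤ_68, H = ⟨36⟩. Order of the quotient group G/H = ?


|⟨36⟩| = n / gcd(36, 68) = 68 / 4 = 17
H is normal (ℤ_68 is abelian).
|G/H| = |G| / |H| = 68 / 17 = 4

|G/H| = 4


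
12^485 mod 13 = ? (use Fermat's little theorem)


Fermat's little theorem: if p is prime and gcd(a,p)=1, then a^(p-1) ≡ 1 (mod p)
p = 13 is prime, gcd(12,13) = 1
Reduce exponent: 485 mod 12 = 5
So 12^485 ≡ 12^5 (mod 13)
12^5 mod 13 = 12

12^485 ≡ 12 (mod 13)


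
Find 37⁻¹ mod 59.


Use the extended Euclidean algorithm to write 1 = 37·s + 59·t; then s mod 59 is the inverse.
Euclidean algorithm:
  37 = 0·59 + 37
  59 = 1·37 + 22
  37 = 1·22 + 15
  22 = 1·15 + 7
  15 = 2·7 + 1
  7 = 7·1 + 0
gcd(37,59) = 1
Back-substitution gives: 37·(8) + 59·(-5) = 1
So 37⁻¹ ≡ 8 ≡ 8 (mod 59)
Check: 37 × 8 = 296 ≡ 1 (mod 59) ✓

37⁻¹ ≡ 8 (mod 59)


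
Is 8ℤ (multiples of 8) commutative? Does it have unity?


8ℤ is a commutative ring under +,× but has no multiplicative identity (1 ∉ 8ℤ); it has no zero divisors, but without unity it is not an integral domain
Commutative: Yes
Integral domain: No
Has unity: No

8ℤ (multiples of 8): Commutative=Yes, Unity=No


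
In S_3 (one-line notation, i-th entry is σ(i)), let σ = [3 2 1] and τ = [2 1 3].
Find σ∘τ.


σ∘τ: apply τ first, then σ
1 →τ 2 →σ 2
2 →τ 1 →σ 3
3 →τ 3 →σ 1

σ∘τ = [2 3 1]


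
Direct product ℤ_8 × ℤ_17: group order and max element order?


|ℤ_8 × ℤ_17| = 8 × 17 = 136
Max element order = lcm(8,17) = 136
Cyclic? Yes (gcd=1)

|ℤ_8×ℤ_17| = 136, max element order = 136


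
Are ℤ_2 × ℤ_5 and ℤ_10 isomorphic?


Comparing ℤ_2 × ℤ_5 and ℤ_10:
gcd(2,5) = 1, so ℤ_2 × ℤ_5 ≅ ℤ_10 (CRT)

Yes, ℤ_2 × ℤ_5 ≅ ℤ_10


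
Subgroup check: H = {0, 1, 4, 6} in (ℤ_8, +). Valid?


Subgroup test for H = {0, 1, 4, 6} in (ℤ_8, +):
(1) 0 ∈ H? Yes
(2) Closure: for all a,b ∈ H, (a+b) mod 8 ∈ H? No  [counterexample: 1 + 1 = 2 ∉ H]
(3) Inverses: for all a ∈ H, -a mod 8 ∈ H? No

No, H is not a subgroup of ℤ_8


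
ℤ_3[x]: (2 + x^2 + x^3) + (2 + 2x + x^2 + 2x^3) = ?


Add coefficients mod 3:
x^0: 2 + 2 = 1 (mod 3)
x^1: 0 + 2 = 2 (mod 3)
x^2: 1 + 1 = 2 (mod 3)
x^3: 1 + 2 = 0 (mod 3)
Result: 1 + 2x + 2x^2

f + g = 1 + 2x + 2x^2


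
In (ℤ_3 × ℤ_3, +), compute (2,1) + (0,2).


Operation: componentwise addition mod (3, 3)
(2,1) + (0,2) = ((a₁+b₁) mod 3, (a₂+b₂) mod 3) with a = (2,1), b = (0,2)

(2,1) + (0,2) = (2,0)


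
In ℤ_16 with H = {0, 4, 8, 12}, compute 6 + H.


6 + H = {6 + h (mod 16) : h ∈ H}
6+0=6, 6+4=10, 6+8=14, 6+12=2
6 + H = {2, 6, 10, 14} = 2 + H

6 + H = {2, 6, 10, 14}


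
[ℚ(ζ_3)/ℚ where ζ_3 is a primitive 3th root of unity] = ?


[ℚ(ζ_n):ℚ] = deg Φ_n(x) = φ(n). Here φ(3) = 2

[ℚ(ζ_3)/ℚ where ζ_3 is a primitive 3th root of unity] = 2


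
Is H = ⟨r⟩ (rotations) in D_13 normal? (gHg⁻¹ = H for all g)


H = ⟨r⟩ (rotations) in D_13
The rotation subgroup ⟨r⟩ has index 2 in D_13, so it is normal

Yes, normal subgroup


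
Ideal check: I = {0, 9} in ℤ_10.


Check ideal conditions for I = {0, 9} in ℤ_10:
(1) I is an additive subgroup? No
(2) For r ∈ ℤ_10 and a ∈ I: r·a ∈ I? No  [counterexample: r=2, a=9, r·a mod 10 = 8 ∉ I]

No, I is not an ideal of ℤ_10


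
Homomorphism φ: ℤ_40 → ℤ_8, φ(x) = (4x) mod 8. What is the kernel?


Kernel = preimage of identity
ker(φ) = {x ∈ ℤ_40 : 4x ≡ 0 (mod 8)}. Since 8 | 40, φ is well-defined. The kernel is the cyclic subgroup ⟨2⟩ of ℤ_40 (order 20), i.e. {0, 2, 4, 6, 8, 10, 12, 14, 16, 18, 20, 22, 24, 26, 28, 30, 32, 34, 36, 38}

ker(φ) = {0, 2, 4, 6, 8, 10, 12, 14, 16, 18, 20, 22, 24, 26, 28, 30, 32, 34, 36, 38}


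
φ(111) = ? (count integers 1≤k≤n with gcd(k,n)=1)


Factor n: 111 = 3 × 37
φ(n) = n · ∏(1 - 1/p) over distinct primes p | n
φ(111) = 111 · (1 - 1/3) · (1 - 1/37) = 72

φ(111) = 72


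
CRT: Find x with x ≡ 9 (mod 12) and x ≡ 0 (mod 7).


m₁ = 12, m₂ = 7, gcd = 1, so CRT applies. M = m₁·m₂ = 84
Let M₁ = M/m₁ = 7, M₂ = M/m₂ = 12
Find y₁ ≡ M₁⁻¹ (mod m₁): 7⁻¹ ≡ 7 (mod 12)
Find y₂ ≡ M₂⁻¹ (mod m₂): 12⁻¹ ≡ 3 (mod 7)
x = a₁·M₁·y₁ + a₂·M₂·y₂ = 9·7·7 + 0·12·3 = 441
Reduce mod 84: x ≡ 21
Check: 21 mod 12 = 9 ✓, 21 mod 7 = 0 ✓

x ≡ 21 (mod 84)


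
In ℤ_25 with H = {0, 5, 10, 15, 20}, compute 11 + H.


11 + H = {11 + h (mod 25) : h ∈ H}
11+0=11, 11+5=16, 11+10=21, 11+15=1, 11+20=6
11 + H = {1, 6, 11, 16, 21} = 1 + H

11 + H = {1, 6, 11, 16, 21}


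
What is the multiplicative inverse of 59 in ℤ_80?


Use the extended Euclidean algorithm to write 1 = 59·s + 80·t; then s mod 80 is the inverse.
Euclidean algorithm:
  59 = 0·80 + 59
  80 = 1·59 + 21
  59 = 2·21 + 17
  21 = 1·17 + 4
  17 = 4·4 + 1
  4 = 4·1 + 0
gcd(59,80) = 1
Back-substitution gives: 59·(19) + 80·(-14) = 1
So 59⁻¹ ≡ 19 ≡ 19 (mod 80)
Check: 59 × 19 = 1121 ≡ 1 (mod 80) ✓

59⁻¹ ≡ 19 (mod 80)


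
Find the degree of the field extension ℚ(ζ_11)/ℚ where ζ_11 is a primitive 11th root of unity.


[ℚ(ζ_n):ℚ] = deg Φ_n(x) = φ(n). Here φ(11) = 10

[ℚ(ζ_11)/ℚ where ζ_11 is a primitive 11th root of unity] = 10


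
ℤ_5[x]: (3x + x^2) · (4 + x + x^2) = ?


Expand and collect like terms; reduce coefficients mod 5:
x^0: 0·4 = 0 ≡ 0 (mod 5)
x^1: 0·1 + 3·4 = 12 ≡ 2 (mod 5)
x^2: 0·1 + 3·1 + 1·4 = 7 ≡ 2 (mod 5)
x^3: 3·1 + 1·1 = 4 ≡ 4 (mod 5)
x^4: 1·1 = 1 ≡ 1 (mod 5)
Result: 2x + 2x^2 + 4x^3 + x^4

f · g = 2x + 2x^2 + 4x^3 + x^4


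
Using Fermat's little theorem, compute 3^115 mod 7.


Fermat's little theorem: if p is prime and gcd(a,p)=1, then a^(p-1) ≡ 1 (mod p)
p = 7 is prime, gcd(3,7) = 1
Reduce exponent: 115 mod 6 = 1
So 3^115 ≡ 3^1 (mod 7)
3^1 mod 7 = 3

3^115 ≡ 3 (mod 7)


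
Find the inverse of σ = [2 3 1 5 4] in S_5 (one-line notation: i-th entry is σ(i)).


To find σ⁻¹, swap domain and range:
σ(1) = 2 → σ⁻¹(2) = 1
σ(2) = 3 → σ⁻¹(3) = 2
σ(3) = 1 → σ⁻¹(1) = 3
σ(4) = 5 → σ⁻¹(5) = 4
σ(5) = 4 → σ⁻¹(4) = 5

σ⁻¹ = [3 1 2 5 4]


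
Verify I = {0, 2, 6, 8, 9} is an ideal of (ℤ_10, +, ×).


Check ideal conditions for I = {0, 2, 6, 8, 9} in ℤ_10:
(1) I is an additive subgroup? No
(2) For r ∈ ℤ_10 and a ∈ I: r·a ∈ I? No  [counterexample: r=2, a=2, r·a mod 10 = 4 ∉ I]

No, I is not an ideal of ℤ_10


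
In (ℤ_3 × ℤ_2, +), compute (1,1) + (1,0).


Operation: componentwise addition mod (3, 2)
(1,1) + (1,0) = ((a₁+b₁) mod 3, (a₂+b₂) mod 2) with a = (1,1), b = (1,0)

(1,1) + (1,0) = (2,1)


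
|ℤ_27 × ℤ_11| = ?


|A × B| = |A| · |B|
|ℤ_27 × ℤ_11| = 27 × 11 = 297

|ℤ_27 × ℤ_11| = 297


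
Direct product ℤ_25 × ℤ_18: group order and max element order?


|ℤ_25 × ℤ_18| = 25 × 18 = 450
Max element order = lcm(25,18) = 450
Cyclic? Yes (gcd=1)

|ℤ_25×ℤ_18| = 450, max element order = 450


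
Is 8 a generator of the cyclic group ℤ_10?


g generates ℤ_n iff gcd(g, n) = 1
gcd(8, 10) = 2
Since gcd = 2 ≠ 1, ⟨8⟩ has order 5 < 10, so 8 is not a generator.

No, 8 does not generate ℤ_10


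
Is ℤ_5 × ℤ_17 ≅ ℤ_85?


Comparing ℤ_5 × ℤ_17 and ℤ_85:
gcd(5,17) = 1, so ℤ_5 × ℤ_17 ≅ ℤ_85 (CRT)

Yes, ℤ_5 × ℤ_17 ≅ ℤ_85


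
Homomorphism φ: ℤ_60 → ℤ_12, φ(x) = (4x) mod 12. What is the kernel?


Kernel = preimage of identity
ker(φ) = {x ∈ ℤ_60 : 4x ≡ 0 (mod 12)}. Since 12 | 60, φ is well-defined. The kernel is the cyclic subgroup ⟨3⟩ of ℤ_60 (order 20), i.e. {0, 3, 6, 9, 12, 15, 18, 21, 24, 27, 30, 33, 36, 39, 42, 45, 48, 51, 54, 57}

ker(φ) = {0, 3, 6, 9, 12, 15, 18, 21, 24, 27, 30, 33, 36, 39, 42, 45, 48, 51, 54, 57}


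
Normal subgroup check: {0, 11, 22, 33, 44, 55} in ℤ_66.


H = {0, 11, 22, 33, 44, 55} in ℤ_66
ℤ_66 is abelian; every subgroup of an abelian group is normal

Yes, normal subgroup


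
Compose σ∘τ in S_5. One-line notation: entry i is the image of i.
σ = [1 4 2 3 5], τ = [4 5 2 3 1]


σ∘τ: apply τ first, then σ
1 →τ 4 →σ 3
2 →τ 5 →σ 5
3 →τ 2 →σ 4
4 →τ 3 →σ 2
5 →τ 1 →σ 1

σ∘τ = [3 5 4 2 1]


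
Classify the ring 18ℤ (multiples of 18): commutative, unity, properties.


18ℤ is a commutative ring under +,× but has no multiplicative identity (1 ∉ 18ℤ); it has no zero divisors, but without unity it is not an integral domain
Commutative: Yes
Integral domain: No
Has unity: No

18ℤ (multiples of 18): Commutative=Yes, Unity=No


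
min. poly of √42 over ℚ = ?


√42 satisfies x² - 42 = 0, irreducible over ℚ since 42 is squarefree

Minimal polynomial: x² - 42


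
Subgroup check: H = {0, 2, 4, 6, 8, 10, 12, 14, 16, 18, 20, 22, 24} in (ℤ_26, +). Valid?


Subgroup test for H = {0, 2, 4, 6, 8, 10, 12, 14, 16, 18, 20, 22, 24} in (ℤ_26, +):
(1) 0 ∈ H? Yes
(2) Closure: for all a,b ∈ H, (a+b) mod 26 ∈ H? Yes
(3) Inverses: for all a ∈ H, -a mod 26 ∈ H? Yes

Yes, H is a subgroup of ℤ_26


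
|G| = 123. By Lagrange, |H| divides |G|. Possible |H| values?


Lagrange's theorem: |H| divides |G|
|G| = 123
Divisors of 123: 1, 3, 41, 123

Possible subgroup orders: {1, 3, 41, 123}


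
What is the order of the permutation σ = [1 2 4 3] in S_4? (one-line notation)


Cycle decomposition: (3 4)
Cycle lengths: 2
Order = lcm(2) = 2

ord(σ) = 2


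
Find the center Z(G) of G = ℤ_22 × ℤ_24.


Z(G) = {g ∈ G | gx = xg for all x ∈ G}
Direct product of abelian groups is abelian, so Z(G) = G

Z(ℤ_22 × ℤ_24) = ℤ_22 × ℤ_24


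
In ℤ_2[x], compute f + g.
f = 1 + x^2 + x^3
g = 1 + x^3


Add coefficients mod 2:
x^0: 1 + 1 = 0 (mod 2)
x^1: 0 + 0 = 0 (mod 2)
x^2: 1 + 0 = 1 (mod 2)
x^3: 1 + 1 = 0 (mod 2)
Result: x^2

f + g = x^2


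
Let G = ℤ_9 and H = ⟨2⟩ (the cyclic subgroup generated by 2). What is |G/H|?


|⟨2⟩| = n / gcd(2, 9) = 9 / 1 = 9
H is normal (ℤ_9 is abelian).
|G/H| = |G| / |H| = 9 / 9 = 1

|G/H| = 1


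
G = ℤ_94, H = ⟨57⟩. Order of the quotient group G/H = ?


|⟨57⟩| = n / gcd(57, 94) = 94 / 1 = 94
H is normal (ℤ_94 is abelian).
|G/H| = |G| / |H| = 94 / 94 = 1

|G/H| = 1


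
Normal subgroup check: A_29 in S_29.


H = A_29 in S_29
A_29 has index 2 in S_29, and every subgroup of index 2 is normal

Yes, normal subgroup


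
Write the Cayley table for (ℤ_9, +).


Elements: {0, 1, 2, 3, 4, 5, 6, 7, 8}
Operation: addition mod 9
Entry (a, b) = (a + b) mod 9

Cayley table:
  | 0 | 1 | 2 | 3 | 4 | 5 | 6 | 7 | 8
0 | 0 | 1 | 2 | 3 | 4 | 5 | 6 | 7 | 8
1 | 1 | 2 | 3 | 4 | 5 | 6 | 7 | 8 | 0
2 | 2 | 3 | 4 | 5 | 6 | 7 | 8 | 0 | 1
3 | 3 | 4 | 5 | 6 | 7 | 8 | 0 | 1 | 2
4 | 4 | 5 | 6 | 7 | 8 | 0 | 1 | 2 | 3
5 | 5 | 6 | 7 | 8 | 0 | 1 | 2 | 3 | 4
6 | 6 | 7 | 8 | 0 | 1 | 2 | 3 | 4 | 5
7 | 7 | 8 | 0 | 1 | 2 | 3 | 4 | 5 | 6
8 | 8 | 0 | 1 | 2 | 3 | 4 | 5 | 6 | 7


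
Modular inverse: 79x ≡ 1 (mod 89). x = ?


Use the extended Euclidean algorithm to write 1 = 79·s + 89·t; then s mod 89 is the inverse.
Euclidean algorithm:
  79 = 0·89 + 79
  89 = 1·79 + 10
  79 = 7·10 + 9
  10 = 1·9 + 1
  9 = 9·1 + 0
gcd(79,89) = 1
Back-substitution gives: 79·(-9) + 89·(8) = 1
So 79⁻¹ ≡ -9 ≡ 80 (mod 89)
Check: 79 × 80 = 6320 ≡ 1 (mod 89) ✓

79⁻¹ ≡ 80 (mod 89)


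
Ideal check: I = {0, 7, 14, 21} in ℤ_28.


Check ideal conditions for I = {0, 7, 14, 21} in ℤ_28:
(1) I is an additive subgroup? Yes
(2) For r ∈ ℤ_28 and a ∈ I: r·a ∈ I? Yes

Yes, I is an ideal of ℤ_28


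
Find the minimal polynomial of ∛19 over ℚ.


∛19 satisfies x³ - 19 = 0, irreducible over ℚ (no rational root; 19 is not a perfect cube)

Minimal polynomial: x³ - 19


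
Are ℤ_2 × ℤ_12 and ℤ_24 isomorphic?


Comparing ℤ_2 × ℤ_12 and ℤ_24:
gcd(2,12) = 2 ≠ 1. Max element order in ℤ_2×ℤ_12 is lcm(2,12) = 12 < 24, so it has no element of order 24

No, ℤ_2 × ℤ_12 ≇ ℤ_24


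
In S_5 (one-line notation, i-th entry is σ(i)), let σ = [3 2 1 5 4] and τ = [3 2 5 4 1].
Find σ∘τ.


σ∘τ: apply τ first, then σ
1 →τ 3 →σ 1
2 →τ 2 →σ 2
3 →τ 5 →σ 4
4 →τ 4 →σ 5
5 →τ 1 →σ 3

σ∘τ = [1 2 4 5 3]


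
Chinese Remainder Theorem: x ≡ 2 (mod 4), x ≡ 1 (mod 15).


m₁ = 4, m₂ = 15, gcd = 1, so CRT applies. M = m₁·m₂ = 60
Let M₁ = M/m₁ = 15, M₂ = M/m₂ = 4
Find y₁ ≡ M₁⁻¹ (mod m₁): 15⁻¹ ≡ 3 (mod 4)
Find y₂ ≡ M₂⁻¹ (mod m₂): 4⁻¹ ≡ 4 (mod 15)
x = a₁·M₁·y₁ + a₂·M₂·y₂ = 2·15·3 + 1·4·4 = 106
Reduce mod 60: x ≡ 46
Check: 46 mod 4 = 2 ✓, 46 mod 15 = 1 ✓

x ≡ 46 (mod 60)


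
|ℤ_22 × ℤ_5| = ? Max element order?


|ℤ_22 × ℤ_5| = 22 × 5 = 110
Max element order = lcm(22,5) = 110
Cyclic? Yes (gcd=1)

|ℤ_22×ℤ_5| = 110, max element order = 110


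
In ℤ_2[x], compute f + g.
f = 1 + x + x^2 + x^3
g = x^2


Add coefficients mod 2:
x^0: 1 + 0 = 1 (mod 2)
x^1: 1 + 0 = 1 (mod 2)
x^2: 1 + 1 = 0 (mod 2)
x^3: 1 + 0 = 1 (mod 2)
Result: 1 + x + x^3

f + g = 1 + x + x^3


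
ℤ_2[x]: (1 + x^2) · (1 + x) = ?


Expand and collect like terms; reduce coefficients mod 2:
x^0: 1·1 = 1 ≡ 1 (mod 2)
x^1: 1·1 + 0·1 = 1 ≡ 1 (mod 2)
x^2: 0·1 + 1·1 = 1 ≡ 1 (mod 2)
x^3: 1·1 = 1 ≡ 1 (mod 2)
Result: 1 + x + x^2 + x^3

f · g = 1 + x + x^2 + x^3


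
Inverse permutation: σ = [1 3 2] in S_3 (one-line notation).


To find σ⁻¹, swap domain and range:
σ(1) = 1 → σ⁻¹(1) = 1
σ(2) = 3 → σ⁻¹(3) = 2
σ(3) = 2 → σ⁻¹(2) = 3

σ⁻¹ = [1 3 2]


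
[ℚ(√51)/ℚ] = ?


√51 has minimal polynomial x² - 51 (irreducible over ℚ since 51 is squarefree)

[ℚ(√51)/ℚ] = 2


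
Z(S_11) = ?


Z(G) = {g ∈ G | gx = xg for all x ∈ G}
S_n is non-abelian for n ≥ 3; Z(S_11) is trivial

Z(S_11) = {e}


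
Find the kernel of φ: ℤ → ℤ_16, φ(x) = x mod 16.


Kernel = preimage of identity
ker(φ) = {x ∈ ℤ : x ≡ 0 (mod 16)} = 16ℤ = {0, ±16, ±32, ...}

ker(φ) = 16ℤ


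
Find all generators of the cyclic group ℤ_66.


g generates ℤ_n iff gcd(g,n) = 1
Prime factors of 66: 2, 3, 11
Generators are g ∈ {1,...,65} not divisible by any of these primes.
Generators: {1, 5, 7, 13, 17, 19, 23, 25, 29, 31, 35, 37, 41, 43, 47, 49, 53, 59, 61, 65}
Number of generators = φ(66) = 20

Generators of ℤ_66 = {1, 5, 7, 13, 17, 19, 23, 25, 29, 31, 35, 37, 41, 43, 47, 49, 53, 59, 61, 65}
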